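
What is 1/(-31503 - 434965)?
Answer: -1/466468 ≈ -2.1438e-6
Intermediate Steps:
1/(-31503 - 434965) = 1/(-466468) = -1/466468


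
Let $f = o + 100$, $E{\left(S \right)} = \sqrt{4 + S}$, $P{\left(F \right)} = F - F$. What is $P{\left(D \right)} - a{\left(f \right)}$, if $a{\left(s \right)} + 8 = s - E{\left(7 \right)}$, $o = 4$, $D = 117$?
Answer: $-96 + \sqrt{11} \approx -92.683$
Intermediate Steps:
$P{\left(F \right)} = 0$
$f = 104$ ($f = 4 + 100 = 104$)
$a{\left(s \right)} = -8 + s - \sqrt{11}$ ($a{\left(s \right)} = -8 + \left(s - \sqrt{4 + 7}\right) = -8 + \left(s - \sqrt{11}\right) = -8 + s - \sqrt{11}$)
$P{\left(D \right)} - a{\left(f \right)} = 0 - \left(-8 + 104 - \sqrt{11}\right) = 0 - \left(96 - \sqrt{11}\right) = -96 + \sqrt{11}$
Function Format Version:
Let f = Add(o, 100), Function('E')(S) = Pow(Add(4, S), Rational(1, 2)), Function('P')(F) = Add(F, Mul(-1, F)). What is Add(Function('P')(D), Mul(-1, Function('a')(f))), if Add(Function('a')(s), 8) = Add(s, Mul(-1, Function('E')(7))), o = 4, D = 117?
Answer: Add(-96, Pow(11, Rational(1, 2))) ≈ -92.683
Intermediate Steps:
Function('P')(F) = 0
f = 104 (f = Add(4, 100) = 104)
Function('a')(s) = Add(-8, s, Mul(-1, Pow(11, Rational(1, 2)))) (Function('a')(s) = Add(-8, Add(s, Mul(-1, Pow(Add(4, 7), Rational(1, 2))))) = Add(-8, Add(s, Mul(-1, Pow(11, Rational(1, 2))))) = Add(-8, s, Mul(-1, Pow(11, Rational(1, 2)))))
Add(Function('P')(D), Mul(-1, Function('a')(f))) = Add(0, Mul(-1, Add(-8, 104, Mul(-1, Pow(11, Rational(1, 2)))))) = Add(0, Mul(-1, Add(96, Mul(-1, Pow(11, Rational(1, 2)))))) = Add(0, Add(-96, Pow(11, Rational(1, 2)))) = Add(-96, Pow(11, Rational(1, 2)))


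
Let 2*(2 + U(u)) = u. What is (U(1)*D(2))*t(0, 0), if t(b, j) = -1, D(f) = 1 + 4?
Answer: 15/2 ≈ 7.5000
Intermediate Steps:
U(u) = -2 + u/2
D(f) = 5
(U(1)*D(2))*t(0, 0) = ((-2 + (½)*1)*5)*(-1) = ((-2 + ½)*5)*(-1) = -3/2*5*(-1) = -15/2*(-1) = 15/2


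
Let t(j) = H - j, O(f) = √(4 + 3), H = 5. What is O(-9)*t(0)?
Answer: 5*√7 ≈ 13.229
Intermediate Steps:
O(f) = √7
t(j) = 5 - j
O(-9)*t(0) = √7*(5 - 1*0) = √7*(5 + 0) = √7*5 = 5*√7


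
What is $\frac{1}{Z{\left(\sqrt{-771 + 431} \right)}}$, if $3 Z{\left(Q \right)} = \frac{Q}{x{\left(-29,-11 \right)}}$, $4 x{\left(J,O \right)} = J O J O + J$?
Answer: $- \frac{76299 i \sqrt{85}}{170} \approx - 4137.9 i$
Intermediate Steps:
$x{\left(J,O \right)} = \frac{J}{4} + \frac{J^{2} O^{2}}{4}$ ($x{\left(J,O \right)} = \frac{J O J O + J}{4} = \frac{O J^{2} O + J}{4} = \frac{J^{2} O^{2} + J}{4} = \frac{J + J^{2} O^{2}}{4} = \frac{J}{4} + \frac{J^{2} O^{2}}{4}$)
$Z{\left(Q \right)} = \frac{Q}{76299}$ ($Z{\left(Q \right)} = \frac{Q \frac{1}{\frac{1}{4} \left(-29\right) \left(1 - 29 \left(-11\right)^{2}\right)}}{3} = \frac{Q \frac{1}{\frac{1}{4} \left(-29\right) \left(1 - 3509\right)}}{3} = \frac{Q \frac{1}{\frac{1}{4} \left(-29\right) \left(-3508\right)}}{3} = \frac{Q \frac{1}{25433}}{3} = \frac{\frac{1}{25433} Q}{3} = \frac{Q}{76299}$)
$\frac{1}{Z{\left(\sqrt{-771 + 431} \right)}} = \frac{1}{\frac{1}{76299} \sqrt{-771 + 431}} = \frac{1}{\frac{1}{76299} \sqrt{-340}} = \frac{1}{\frac{1}{76299} \cdot 2 i \sqrt{85}} = \frac{1}{\frac{2}{76299} i \sqrt{85}} = - \frac{76299 i \sqrt{85}}{170}$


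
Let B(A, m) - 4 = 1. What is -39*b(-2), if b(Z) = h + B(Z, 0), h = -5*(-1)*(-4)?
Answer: 585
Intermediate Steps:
B(A, m) = 5 (B(A, m) = 4 + 1 = 5)
h = -20 (h = 5*(-4) = -20)
b(Z) = -15 (b(Z) = -20 + 5 = -15)
-39*b(-2) = -39*(-15) = 585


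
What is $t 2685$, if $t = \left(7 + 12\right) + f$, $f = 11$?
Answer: $80550$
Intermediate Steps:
$t = 30$ ($t = \left(7 + 12\right) + 11 = 19 + 11 = 30$)
$t 2685 = 30 \cdot 2685 = 80550$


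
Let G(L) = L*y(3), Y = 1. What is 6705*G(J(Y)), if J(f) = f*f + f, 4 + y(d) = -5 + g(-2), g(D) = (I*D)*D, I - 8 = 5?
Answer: 576630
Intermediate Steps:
I = 13 (I = 8 + 5 = 13)
g(D) = 13*D**2 (g(D) = (13*D)*D = 13*D**2)
y(d) = 43 (y(d) = -4 + (-5 + 13*(-2)**2) = -4 + (-5 + 13*4) = -4 + (-5 + 52) = -4 + 47 = 43)
J(f) = f + f**2 (J(f) = f**2 + f = f + f**2)
G(L) = 43*L (G(L) = L*43 = 43*L)
6705*G(J(Y)) = 6705*(43*(1*(1 + 1))) = 6705*(43*(1*2)) = 6705*(43*2) = 6705*86 = 576630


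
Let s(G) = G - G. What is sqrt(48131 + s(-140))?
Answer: sqrt(48131) ≈ 219.39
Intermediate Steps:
s(G) = 0
sqrt(48131 + s(-140)) = sqrt(48131 + 0) = sqrt(48131)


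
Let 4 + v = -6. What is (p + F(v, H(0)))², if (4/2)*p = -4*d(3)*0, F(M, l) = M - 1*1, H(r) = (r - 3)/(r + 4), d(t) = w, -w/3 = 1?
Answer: 121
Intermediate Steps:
w = -3 (w = -3*1 = -3)
d(t) = -3
v = -10 (v = -4 - 6 = -10)
H(r) = (-3 + r)/(4 + r)
F(M, l) = -1 + M (F(M, l) = M - 1 = -1 + M)
p = 0 (p = (-4*(-3)*0)/2 = (12*0)/2 = (½)*0 = 0)
(p + F(v, H(0)))² = (0 + (-1 - 10))² = (0 - 11)² = (-11)² = 121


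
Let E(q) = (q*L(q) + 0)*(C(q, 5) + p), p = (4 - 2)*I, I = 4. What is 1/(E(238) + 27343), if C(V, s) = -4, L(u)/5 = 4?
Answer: 1/46383 ≈ 2.1560e-5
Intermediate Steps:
L(u) = 20 (L(u) = 5*4 = 20)
p = 8 (p = (4 - 2)*4 = 2*4 = 8)
E(q) = 80*q (E(q) = (q*20 + 0)*(-4 + 8) = (20*q + 0)*4 = (20*q)*4 = 80*q)
1/(E(238) + 27343) = 1/(80*238 + 27343) = 1/(19040 + 27343) = 1/46383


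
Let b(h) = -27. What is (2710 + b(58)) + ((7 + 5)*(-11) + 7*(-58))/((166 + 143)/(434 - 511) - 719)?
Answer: 74704701/27836 ≈ 2683.7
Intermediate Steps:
(2710 + b(58)) + ((7 + 5)*(-11) + 7*(-58))/((166 + 143)/(434 - 511) - 719) = (2710 - 27) + ((7 + 5)*(-11) + 7*(-58))/((166 + 143)/(434 - 511) - 719) = 2683 + (12*(-11) - 406)/(309/(-77) - 719) = 2683 + (-132 - 406)/(309*(-1/77) - 719) = 2683 - 538/(-309/77 - 719) = 2683 - 538/(-55672/77) = 2683 - 538*(-77/55672) = 2683 + 20713/27836 = 74704701/27836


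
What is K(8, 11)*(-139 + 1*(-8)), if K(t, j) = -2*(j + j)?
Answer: 6468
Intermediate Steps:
K(t, j) = -4*j
K(8, 11)*(-139 + 1*(-8)) = (-4*11)*(-139 + 1*(-8)) = -44*(-139 - 8) = -44*(-147) = 6468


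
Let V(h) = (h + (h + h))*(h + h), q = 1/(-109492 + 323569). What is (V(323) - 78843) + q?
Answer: 117128163088/214077 ≈ 5.4713e+5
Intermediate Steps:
q = 1/214077 ≈ 4.6712e-6
V(h) = 6*h**2 (V(h) = (h + 2*h)*(2*h) = (3*h)*(2*h) = 6*h**2)
(V(323) - 78843) + q = (6*323**2 - 78843) + 1/214077 = (6*104329 - 78843) + 1/214077 = (625974 - 78843) + 1/214077 = 547131 + 1/214077 = 117128163088/214077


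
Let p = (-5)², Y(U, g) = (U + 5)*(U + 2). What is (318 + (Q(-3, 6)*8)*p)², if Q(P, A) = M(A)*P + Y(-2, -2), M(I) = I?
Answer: 10771524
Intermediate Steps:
Y(U, g) = (2 + U)*(5 + U) (Y(U, g) = (5 + U)*(2 + U) = (2 + U)*(5 + U))
p = 25
Q(P, A) = A*P (Q(P, A) = A*P + (10 + (-2)² + 7*(-2)) = A*P + (10 + 4 - 14) = A*P + 0 = A*P)
(318 + (Q(-3, 6)*8)*p)² = (318 + ((6*(-3))*8)*25)² = (318 - 18*8*25)² = (318 - 144*25)² = (318 - 3600)² = (-3282)² = 10771524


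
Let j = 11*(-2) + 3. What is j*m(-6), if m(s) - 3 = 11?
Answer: -266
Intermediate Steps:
j = -19 (j = -22 + 3 = -19)
m(s) = 14 (m(s) = 3 + 11 = 14)
j*m(-6) = -19*14 = -266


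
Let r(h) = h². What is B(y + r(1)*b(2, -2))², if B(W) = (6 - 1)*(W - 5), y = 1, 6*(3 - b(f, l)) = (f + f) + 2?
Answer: 100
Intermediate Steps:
b(f, l) = 8/3 - f/3 (b(f, l) = 3 - ((f + f) + 2)/6 = 3 - (2*f + 2)/6 = 3 - (2 + 2*f)/6 = 3 + (-⅓ - f/3) = 8/3 - f/3)
B(W) = -25 + 5*W (B(W) = 5*(-5 + W) = -25 + 5*W)
B(y + r(1)*b(2, -2))² = (-25 + 5*(1 + 1²*(8/3 - ⅓*2)))² = (-25 + 5*(1 + 1*(8/3 - ⅔)))² = (-25 + 5*(1 + 1*2))² = (-25 + 5*(1 + 2))² = (-25 + 5*3)² = (-25 + 15)² = (-10)² = 100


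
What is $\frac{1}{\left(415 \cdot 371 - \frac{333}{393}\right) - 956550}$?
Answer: $- \frac{131}{105138746} \approx -1.246 \cdot 10^{-6}$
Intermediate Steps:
$\frac{1}{\left(415 \cdot 371 - \frac{333}{393}\right) - 956550} = \frac{1}{\left(153965 - \frac{111}{131}\right) - 956550} = \frac{1}{\frac{20169304}{131} - 956550} = \frac{1}{- \frac{105138746}{131}} = - \frac{131}{105138746}$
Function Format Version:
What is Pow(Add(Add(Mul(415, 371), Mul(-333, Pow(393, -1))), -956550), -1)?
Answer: Rational(-131, 105138746) ≈ -1.2460e-6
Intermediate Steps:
Pow(Add(Add(Mul(415, 371), Mul(-333, Pow(393, -1))), -956550), -1) = Pow(Add(Add(153965, Mul(-333, Rational(1, 393))), -956550), -1) = Pow(Add(Add(153965, Rational(-111, 131)), -956550), -1) = Pow(Add(Rational(20169304, 131), -956550), -1) = Pow(Rational(-105138746, 131), -1) = Rational(-131, 105138746)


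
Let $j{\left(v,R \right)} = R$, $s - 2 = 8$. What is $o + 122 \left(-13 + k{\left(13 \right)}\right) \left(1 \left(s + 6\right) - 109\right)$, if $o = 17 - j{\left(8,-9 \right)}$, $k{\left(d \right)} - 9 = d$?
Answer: $-102088$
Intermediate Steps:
$s = 10$ ($s = 2 + 8 = 10$)
$k{\left(d \right)} = 9 + d$
$o = 26$ ($o = 17 - -9 = 17 + 9 = 26$)
$o + 122 \left(-13 + k{\left(13 \right)}\right) \left(1 \left(s + 6\right) - 109\right) = 26 + 122 \left(-13 + \left(9 + 13\right)\right) \left(1 \left(10 + 6\right) - 109\right) = 26 + 122 \left(-13 + 22\right) \left(1 \cdot 16 - 109\right) = 26 + 122 \cdot 9 \left(16 - 109\right) = 26 + 122 \cdot 9 \left(-93\right) = 26 + 122 \left(-837\right) = 26 - 102114 = -102088$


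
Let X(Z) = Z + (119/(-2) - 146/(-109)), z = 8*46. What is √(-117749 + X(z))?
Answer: I*√5581178666/218 ≈ 342.69*I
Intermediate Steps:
z = 368
X(Z) = -12679/218 + Z (X(Z) = Z + (119*(-½) - 146*(-1/109)) = Z + (-119/2 + 146/109) = Z - 12679/218 = -12679/218 + Z)
√(-117749 + X(z)) = √(-117749 + (-12679/218 + 368)) = √(-117749 + 67545/218) = √(-25601737/218) = I*√5581178666/218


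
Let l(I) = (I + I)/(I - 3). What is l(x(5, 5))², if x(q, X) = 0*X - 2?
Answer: 16/25 ≈ 0.64000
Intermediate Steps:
x(q, X) = -2 (x(q, X) = 0 - 2 = -2)
l(I) = 2*I/(-3 + I) (l(I) = (2*I)/(-3 + I) = 2*I/(-3 + I))
l(x(5, 5))² = (2*(-2)/(-3 - 2))² = (2*(-2)/(-5))² = (2*(-2)*(-⅕))² = (⅘)² = 16/25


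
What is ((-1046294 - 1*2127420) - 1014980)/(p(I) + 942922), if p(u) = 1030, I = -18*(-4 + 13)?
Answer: -2094347/471976 ≈ -4.4374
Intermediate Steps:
I = -162 (I = -18*9 = -162)
((-1046294 - 1*2127420) - 1014980)/(p(I) + 942922) = ((-1046294 - 1*2127420) - 1014980)/(1030 + 942922) = ((-1046294 - 2127420) - 1014980)/943952 = (-3173714 - 1014980)*(1/943952) = -4188694*1/943952 = -2094347/471976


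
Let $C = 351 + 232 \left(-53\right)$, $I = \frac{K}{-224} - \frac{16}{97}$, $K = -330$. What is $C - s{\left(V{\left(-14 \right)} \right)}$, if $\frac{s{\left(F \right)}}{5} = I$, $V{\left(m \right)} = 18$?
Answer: $- \frac{129841545}{10864} \approx -11952.0$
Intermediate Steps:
$I = \frac{14213}{10864}$ ($I = - \frac{330}{-224} - \frac{16}{97} = \left(-330\right) \left(- \frac{1}{224}\right) - \frac{16}{97} = \frac{165}{112} - \frac{16}{97} = \frac{14213}{10864} \approx 1.3083$)
$s{\left(F \right)} = \frac{71065}{10864}$ ($s{\left(F \right)} = 5 \cdot \frac{14213}{10864} = \frac{71065}{10864}$)
$C = -11945$ ($C = 351 - 12296 = -11945$)
$C - s{\left(V{\left(-14 \right)} \right)} = -11945 - \frac{71065}{10864} = - \frac{129841545}{10864}$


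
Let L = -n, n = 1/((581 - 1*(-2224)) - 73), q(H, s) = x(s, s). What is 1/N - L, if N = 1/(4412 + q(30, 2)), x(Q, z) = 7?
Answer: 12072709/2732 ≈ 4419.0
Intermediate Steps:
q(H, s) = 7
N = 1/4419 (N = 1/(4412 + 7) = 1/4419 ≈ 0.00022630)
n = 1/2732 (n = 1/((581 + 2224) - 73) = 1/(2805 - 73) = 1/2732 ≈ 0.00036603)
L = -1/2732 (L = -1*1/2732 = -1/2732 ≈ -0.00036603)
1/N - L = 1/(1/4419) - 1*(-1/2732) = 4419 + 1/2732 = 12072709/2732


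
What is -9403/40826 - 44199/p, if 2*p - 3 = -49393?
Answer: 1572261289/1008198070 ≈ 1.5595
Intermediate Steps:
p = -24695 (p = 3/2 + (½)*(-49393) = 3/2 - 49393/2 = -24695)
-9403/40826 - 44199/p = -9403/40826 - 44199/(-24695) = -9403*1/40826 - 44199*(-1/24695) = -9403/40826 + 44199/24695 = 1572261289/1008198070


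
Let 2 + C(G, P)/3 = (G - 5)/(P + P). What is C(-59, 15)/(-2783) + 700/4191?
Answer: 909122/5301615 ≈ 0.17148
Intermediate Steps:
C(G, P) = -6 + 3*(-5 + G)/(2*P) (C(G, P) = -6 + 3*((G - 5)/(P + P)) = -6 + 3*((-5 + G)/((2*P))) = -6 + 3*((-5 + G)*(1/(2*P))) = -6 + 3*((-5 + G)/(2*P)) = -6 + 3*(-5 + G)/(2*P))
C(-59, 15)/(-2783) + 700/4191 = ((3/2)*(-5 - 59 - 4*15)/15)/(-2783) + 700/4191 = ((3/2)*(1/15)*(-5 - 59 - 60))*(-1/2783) + 700*(1/4191) = ((3/2)*(1/15)*(-124))*(-1/2783) + 700/4191 = -62/5*(-1/2783) + 700/4191 = 62/13915 + 700/4191 = 909122/5301615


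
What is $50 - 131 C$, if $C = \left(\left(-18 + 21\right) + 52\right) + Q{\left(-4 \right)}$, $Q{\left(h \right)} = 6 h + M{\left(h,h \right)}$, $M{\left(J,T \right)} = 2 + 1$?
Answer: $-4404$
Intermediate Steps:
$M{\left(J,T \right)} = 3$
$Q{\left(h \right)} = 3 + 6 h$ ($Q{\left(h \right)} = 6 h + 3 = 3 + 6 h$)
$C = 34$ ($C = \left(\left(-18 + 21\right) + 52\right) + \left(3 + 6 \left(-4\right)\right) = \left(3 + 52\right) + \left(3 - 24\right) = 55 - 21 = 34$)
$50 - 131 C = 50 - 4454 = -4404$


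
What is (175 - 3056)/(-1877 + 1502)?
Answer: 2881/375 ≈ 7.6827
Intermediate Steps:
(175 - 3056)/(-1877 + 1502) = -2881/(-375) = -2881*(-1/375) = 2881/375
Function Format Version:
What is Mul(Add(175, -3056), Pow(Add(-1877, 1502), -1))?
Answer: Rational(2881, 375) ≈ 7.6827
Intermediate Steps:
Mul(Add(175, -3056), Pow(Add(-1877, 1502), -1)) = Mul(-2881, Pow(-375, -1)) = Mul(-2881, Rational(-1, 375)) = Rational(2881, 375)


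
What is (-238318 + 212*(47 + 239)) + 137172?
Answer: -40514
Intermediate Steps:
(-238318 + 212*(47 + 239)) + 137172 = (-238318 + 212*286) + 137172 = (-238318 + 60632) + 137172 = -177686 + 137172 = -40514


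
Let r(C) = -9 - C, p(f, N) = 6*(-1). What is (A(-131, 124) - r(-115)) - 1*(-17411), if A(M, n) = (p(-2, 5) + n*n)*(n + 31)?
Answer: 2399655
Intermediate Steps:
p(f, N) = -6
A(M, n) = (-6 + n**2)*(31 + n) (A(M, n) = (-6 + n*n)*(n + 31) = (-6 + n**2)*(31 + n))
(A(-131, 124) - r(-115)) - 1*(-17411) = ((-186 + 124**3 - 6*124 + 31*124**2) - (-9 - 1*(-115))) - 1*(-17411) = ((-186 + 1906624 - 744 + 31*15376) - (-9 + 115)) + 17411 = ((-186 + 1906624 - 744 + 476656) - 1*106) + 17411 = (2382350 - 106) + 17411 = 2382244 + 17411 = 2399655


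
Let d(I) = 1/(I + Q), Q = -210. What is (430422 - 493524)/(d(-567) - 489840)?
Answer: 49030254/380605681 ≈ 0.12882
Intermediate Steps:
d(I) = 1/(-210 + I) (d(I) = 1/(I - 210) = 1/(-210 + I))
(430422 - 493524)/(d(-567) - 489840) = (430422 - 493524)/(1/(-210 - 567) - 489840) = -63102/(1/(-777) - 489840) = -63102/(-1/777 - 489840) = -63102/(-380605681/777) = -63102*(-777/380605681) = 49030254/380605681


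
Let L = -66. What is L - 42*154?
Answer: -6534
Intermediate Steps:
L - 42*154 = -66 - 42*154 = -66 - 6468 = -6534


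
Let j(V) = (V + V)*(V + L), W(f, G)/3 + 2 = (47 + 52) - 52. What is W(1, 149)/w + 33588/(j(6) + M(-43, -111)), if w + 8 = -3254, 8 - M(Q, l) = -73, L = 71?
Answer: 36476127/1092770 ≈ 33.380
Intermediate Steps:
W(f, G) = 135 (W(f, G) = -6 + 3*((47 + 52) - 52) = -6 + 3*(99 - 52) = -6 + 3*47 = -6 + 141 = 135)
M(Q, l) = 81 (M(Q, l) = 8 - 1*(-73) = 8 + 73 = 81)
j(V) = 2*V*(71 + V) (j(V) = (V + V)*(V + 71) = (2*V)*(71 + V) = 2*V*(71 + V))
w = -3262 (w = -8 - 3254 = -3262)
W(1, 149)/w + 33588/(j(6) + M(-43, -111)) = 135/(-3262) + 33588/(2*6*(71 + 6) + 81) = 135*(-1/3262) + 33588/(2*6*77 + 81) = -135/3262 + 33588/(924 + 81) = -135/3262 + 33588/1005 = -135/3262 + 33588*(1/1005) = -135/3262 + 11196/335 = 36476127/1092770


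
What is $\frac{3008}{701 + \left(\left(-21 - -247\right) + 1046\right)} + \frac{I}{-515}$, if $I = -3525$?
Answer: $\frac{1700789}{203219} \approx 8.3692$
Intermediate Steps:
$\frac{3008}{701 + \left(\left(-21 - -247\right) + 1046\right)} + \frac{I}{-515} = \frac{3008}{701 + \left(\left(-21 - -247\right) + 1046\right)} - \frac{3525}{-515} = \frac{3008}{701 + \left(\left(-21 + 247\right) + 1046\right)} - - \frac{705}{103} = \frac{3008}{701 + \left(226 + 1046\right)} + \frac{705}{103} = \frac{3008}{701 + 1272} + \frac{705}{103} = \frac{3008}{1973} + \frac{705}{103} = \frac{1700789}{203219}$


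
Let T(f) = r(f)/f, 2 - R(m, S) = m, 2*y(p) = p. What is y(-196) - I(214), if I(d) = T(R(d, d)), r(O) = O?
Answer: -99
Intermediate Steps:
y(p) = p/2
R(m, S) = 2 - m
T(f) = 1 (T(f) = f/f = 1)
I(d) = 1
y(-196) - I(214) = (½)*(-196) - 1*1 = -98 - 1 = -99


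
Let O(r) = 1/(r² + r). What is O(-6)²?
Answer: 1/900 ≈ 0.0011111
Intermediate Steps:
O(r) = 1/(r + r²)
O(-6)² = (1/((-6)*(1 - 6)))² = (-⅙/(-5))² = (-⅙*(-⅕))² = (1/30)² = 1/900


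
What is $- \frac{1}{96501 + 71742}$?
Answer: $- \frac{1}{168243} \approx -5.9438 \cdot 10^{-6}$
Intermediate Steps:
$- \frac{1}{96501 + 71742} = - \frac{1}{168243}$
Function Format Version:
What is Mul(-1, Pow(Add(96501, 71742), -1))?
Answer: Rational(-1, 168243) ≈ -5.9438e-6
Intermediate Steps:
Mul(-1, Pow(Add(96501, 71742), -1)) = Mul(-1, Pow(168243, -1)) = Mul(-1, Rational(1, 168243)) = Rational(-1, 168243)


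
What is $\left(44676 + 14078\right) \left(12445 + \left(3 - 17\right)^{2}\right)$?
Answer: $742709314$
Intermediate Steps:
$\left(44676 + 14078\right) \left(12445 + \left(3 - 17\right)^{2}\right) = 58754 \left(12445 + \left(-14\right)^{2}\right) = 58754 \left(12445 + 196\right) = 58754 \cdot 12641 = 742709314$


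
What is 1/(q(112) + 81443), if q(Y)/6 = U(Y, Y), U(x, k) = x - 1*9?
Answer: 1/82061 ≈ 1.2186e-5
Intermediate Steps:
U(x, k) = -9 + x (U(x, k) = x - 9 = -9 + x)
q(Y) = -54 + 6*Y (q(Y) = 6*(-9 + Y) = -54 + 6*Y)
1/(q(112) + 81443) = 1/((-54 + 6*112) + 81443) = 1/((-54 + 672) + 81443) = 1/(618 + 81443) = 1/82061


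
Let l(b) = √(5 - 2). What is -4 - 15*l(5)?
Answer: -4 - 15*√3 ≈ -29.981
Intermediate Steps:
l(b) = √3
-4 - 15*l(5) = -4 - 15*√3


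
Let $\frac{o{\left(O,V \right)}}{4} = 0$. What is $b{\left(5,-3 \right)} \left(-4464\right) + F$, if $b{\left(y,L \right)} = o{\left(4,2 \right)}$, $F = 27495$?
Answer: $27495$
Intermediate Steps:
$o{\left(O,V \right)} = 0$ ($o{\left(O,V \right)} = 4 \cdot 0 = 0$)
$b{\left(y,L \right)} = 0$
$b{\left(5,-3 \right)} \left(-4464\right) + F = 0 \left(-4464\right) + 27495 = 0 + 27495 = 27495$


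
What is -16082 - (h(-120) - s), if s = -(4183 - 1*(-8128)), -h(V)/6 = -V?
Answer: -27673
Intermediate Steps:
h(V) = 6*V (h(V) = -(-6)*V = 6*V)
s = -12311 (s = -(4183 + 8128) = -1*12311 = -12311)
-16082 - (h(-120) - s) = -16082 - (6*(-120) - 1*(-12311)) = -16082 - (-720 + 12311) = -16082 - 1*11591 = -16082 - 11591 = -27673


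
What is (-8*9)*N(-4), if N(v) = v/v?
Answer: -72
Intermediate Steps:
N(v) = 1
(-8*9)*N(-4) = -8*9*1 = -72*1 = -72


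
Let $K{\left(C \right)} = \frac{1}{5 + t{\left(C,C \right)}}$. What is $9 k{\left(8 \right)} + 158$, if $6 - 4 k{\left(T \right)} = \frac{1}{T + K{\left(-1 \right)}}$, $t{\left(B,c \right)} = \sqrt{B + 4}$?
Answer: $\frac{1019825}{5956} - \frac{9 \sqrt{3}}{5956} \approx 171.22$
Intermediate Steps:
$t{\left(B,c \right)} = \sqrt{4 + B}$
$K{\left(C \right)} = \frac{1}{5 + \sqrt{4 + C}}$
$k{\left(T \right)} = \frac{3}{2} - \frac{1}{4 \left(T + \frac{1}{5 + \sqrt{3}}\right)}$ ($k{\left(T \right)} = \frac{3}{2} - \frac{1}{4 \left(T + \frac{1}{5 + \sqrt{4 - 1}}\right)} = \frac{3}{2} - \frac{1}{4 \left(T + \frac{1}{5 + \sqrt{3}}\right)}$)
$9 k{\left(8 \right)} + 158 = 9 \frac{6 + \left(-1 + 6 \cdot 8\right) \left(5 + \sqrt{3}\right)}{4 \left(1 + 8 \left(5 + \sqrt{3}\right)\right)} + 158 = 9 \frac{6 + \left(-1 + 48\right) \left(5 + \sqrt{3}\right)}{4 \left(1 + \left(40 + 8 \sqrt{3}\right)\right)} + 158 = 9 \frac{6 + 47 \left(5 + \sqrt{3}\right)}{4 \left(41 + 8 \sqrt{3}\right)} + 158 = 9 \frac{6 + \left(235 + 47 \sqrt{3}\right)}{4 \left(41 + 8 \sqrt{3}\right)} + 158 = 9 \frac{241 + 47 \sqrt{3}}{4 \left(41 + 8 \sqrt{3}\right)} + 158 = \frac{9 \left(241 + 47 \sqrt{3}\right)}{4 \left(41 + 8 \sqrt{3}\right)} + 158 = 158 + \frac{9 \left(241 + 47 \sqrt{3}\right)}{4 \left(41 + 8 \sqrt{3}\right)}$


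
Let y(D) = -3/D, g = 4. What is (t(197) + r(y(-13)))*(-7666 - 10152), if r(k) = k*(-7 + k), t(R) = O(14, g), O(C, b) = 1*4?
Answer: -7341016/169 ≈ -43438.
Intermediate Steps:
O(C, b) = 4
t(R) = 4
(t(197) + r(y(-13)))*(-7666 - 10152) = (4 + (-3/(-13))*(-7 - 3/(-13)))*(-7666 - 10152) = (4 + (-3*(-1/13))*(-7 - 3*(-1/13)))*(-17818) = (4 + 3*(-7 + 3/13)/13)*(-17818) = (4 + (3/13)*(-88/13))*(-17818) = (4 - 264/169)*(-17818) = (412/169)*(-17818) = -7341016/169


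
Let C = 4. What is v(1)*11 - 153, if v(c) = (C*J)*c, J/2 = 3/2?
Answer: -21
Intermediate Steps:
J = 3 (J = 2*(3/2) = 3)
v(c) = 12*c (v(c) = (4*3)*c = 12*c)
v(1)*11 - 153 = (12*1)*11 - 153 = 12*11 - 153 = 132 - 153 = -21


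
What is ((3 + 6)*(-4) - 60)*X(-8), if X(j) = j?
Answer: 768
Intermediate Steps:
((3 + 6)*(-4) - 60)*X(-8) = ((3 + 6)*(-4) - 60)*(-8) = (9*(-4) - 60)*(-8) = (-36 - 60)*(-8) = -96*(-8) = 768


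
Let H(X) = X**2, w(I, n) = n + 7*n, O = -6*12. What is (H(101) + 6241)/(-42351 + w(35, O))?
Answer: -16442/42927 ≈ -0.38302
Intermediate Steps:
O = -72
w(I, n) = 8*n
(H(101) + 6241)/(-42351 + w(35, O)) = (101**2 + 6241)/(-42351 + 8*(-72)) = (10201 + 6241)/(-42351 - 576) = 16442/(-42927) = 16442*(-1/42927) = -16442/42927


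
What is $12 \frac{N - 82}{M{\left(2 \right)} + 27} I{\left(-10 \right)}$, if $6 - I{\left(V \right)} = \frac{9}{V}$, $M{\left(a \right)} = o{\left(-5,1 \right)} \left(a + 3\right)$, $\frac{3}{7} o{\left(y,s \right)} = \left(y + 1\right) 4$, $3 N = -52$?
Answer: $\frac{123372}{2395} \approx 51.512$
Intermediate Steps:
$N = - \frac{52}{3}$ ($N = \frac{1}{3} \left(-52\right) = - \frac{52}{3} \approx -17.333$)
$o{\left(y,s \right)} = \frac{28}{3} + \frac{28 y}{3}$ ($o{\left(y,s \right)} = \frac{7 \left(y + 1\right) 4}{3} = \frac{7 \left(1 + y\right) 4}{3} = \frac{7 \left(4 + 4 y\right)}{3} = \frac{28}{3} + \frac{28 y}{3}$)
$M{\left(a \right)} = -112 - \frac{112 a}{3}$ ($M{\left(a \right)} = \left(\frac{28}{3} + \frac{28}{3} \left(-5\right)\right) \left(a + 3\right) = \left(\frac{28}{3} - \frac{140}{3}\right) \left(3 + a\right) = - \frac{112 \left(3 + a\right)}{3} = -112 - \frac{112 a}{3}$)
$I{\left(V \right)} = 6 - \frac{9}{V}$
$12 \frac{N - 82}{M{\left(2 \right)} + 27} I{\left(-10 \right)} = 12 \frac{- \frac{52}{3} - 82}{\left(-112 - \frac{224}{3}\right) + 27} \left(6 - \frac{9}{-10}\right) = 12 \left(- \frac{298}{3 \left(\left(-112 - \frac{224}{3}\right) + 27\right)}\right) \left(6 - - \frac{9}{10}\right) = 12 \left(- \frac{298}{3 \left(- \frac{560}{3} + 27\right)}\right) \left(6 + \frac{9}{10}\right) = 12 \left(- \frac{298}{3 \left(- \frac{479}{3}\right)}\right) \frac{69}{10} = 12 \left(\left(- \frac{298}{3}\right) \left(- \frac{3}{479}\right)\right) \frac{69}{10} = 12 \cdot \frac{298}{479} \cdot \frac{69}{10} = \frac{3576}{479} \cdot \frac{69}{10} = \frac{123372}{2395}$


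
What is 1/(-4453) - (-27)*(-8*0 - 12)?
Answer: -1442773/4453 ≈ -324.00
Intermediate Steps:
1/(-4453) - (-27)*(-8*0 - 12) = -1/4453 - (-27)*(0 - 12) = -1/4453 - (-27)*(-12) = -1/4453 - 1*324 = -1/4453 - 324 = -1442773/4453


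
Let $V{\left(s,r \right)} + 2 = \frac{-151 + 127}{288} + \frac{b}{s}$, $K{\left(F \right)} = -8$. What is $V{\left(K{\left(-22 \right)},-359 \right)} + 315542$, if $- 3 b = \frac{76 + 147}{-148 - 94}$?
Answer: $\frac{1832655613}{5808} \approx 3.1554 \cdot 10^{5}$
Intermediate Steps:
$b = \frac{223}{726}$ ($b = - \frac{\left(76 + 147\right) \frac{1}{-148 - 94}}{3} = - \frac{223 \frac{1}{-242}}{3} = - \frac{223 \left(- \frac{1}{242}\right)}{3} = \left(- \frac{1}{3}\right) \left(- \frac{223}{242}\right) = \frac{223}{726} \approx 0.30716$)
$V{\left(s,r \right)} = - \frac{25}{12} + \frac{223}{726 s}$ ($V{\left(s,r \right)} = -2 + \left(\frac{-151 + 127}{288} + \frac{223}{726 s}\right) = -2 + \left(\left(-24\right) \frac{1}{288} + \frac{223}{726 s}\right) = -2 - \left(\frac{1}{12} - \frac{223}{726 s}\right) = - \frac{25}{12} + \frac{223}{726 s}$)
$V{\left(K{\left(-22 \right)},-359 \right)} + 315542 = \frac{446 - -24200}{1452 \left(-8\right)} + 315542 = \frac{1}{1452} \left(- \frac{1}{8}\right) \left(446 + 24200\right) + 315542 = \frac{1}{1452} \left(- \frac{1}{8}\right) 24646 + 315542 = - \frac{12323}{5808} + 315542 = \frac{1832655613}{5808}$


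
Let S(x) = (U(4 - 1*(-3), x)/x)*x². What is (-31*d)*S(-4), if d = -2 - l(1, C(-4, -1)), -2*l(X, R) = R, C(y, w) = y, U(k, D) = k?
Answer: -3472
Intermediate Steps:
l(X, R) = -R/2
S(x) = 7*x (S(x) = ((4 - 1*(-3))/x)*x² = ((4 + 3)/x)*x² = (7/x)*x² = 7*x)
d = -4 (d = -2 - (-1)*(-4)/2 = -2 - 1*2 = -2 - 2 = -4)
(-31*d)*S(-4) = (-31*(-4))*(7*(-4)) = 124*(-28) = -3472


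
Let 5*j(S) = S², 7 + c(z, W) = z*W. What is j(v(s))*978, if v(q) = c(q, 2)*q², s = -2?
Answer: 1893408/5 ≈ 3.7868e+5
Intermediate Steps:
c(z, W) = -7 + W*z (c(z, W) = -7 + z*W = -7 + W*z)
v(q) = q²*(-7 + 2*q) (v(q) = (-7 + 2*q)*q² = q²*(-7 + 2*q))
j(S) = S²/5
j(v(s))*978 = (((-2)²*(-7 + 2*(-2)))²/5)*978 = ((4*(-7 - 4))²/5)*978 = ((4*(-11))²/5)*978 = ((⅕)*(-44)²)*978 = ((⅕)*1936)*978 = (1936/5)*978 = 1893408/5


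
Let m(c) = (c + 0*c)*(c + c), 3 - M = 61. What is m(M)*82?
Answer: 551696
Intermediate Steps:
M = -58 (M = 3 - 1*61 = 3 - 61 = -58)
m(c) = 2*c² (m(c) = (c + 0)*(2*c) = c*(2*c) = 2*c²)
m(M)*82 = (2*(-58)²)*82 = (2*3364)*82 = 6728*82 = 551696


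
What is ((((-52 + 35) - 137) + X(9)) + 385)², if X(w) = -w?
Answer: 49284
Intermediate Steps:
((((-52 + 35) - 137) + X(9)) + 385)² = ((((-52 + 35) - 137) - 1*9) + 385)² = (((-17 - 137) - 9) + 385)² = ((-154 - 9) + 385)² = (-163 + 385)² = 222² = 49284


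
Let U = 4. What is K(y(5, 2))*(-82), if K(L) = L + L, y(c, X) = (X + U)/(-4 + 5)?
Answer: -984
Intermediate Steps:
y(c, X) = 4 + X (y(c, X) = (X + 4)/(-4 + 5) = (4 + X)/1 = (4 + X)*1 = 4 + X)
K(L) = 2*L
K(y(5, 2))*(-82) = (2*(4 + 2))*(-82) = (2*6)*(-82) = 12*(-82) = -984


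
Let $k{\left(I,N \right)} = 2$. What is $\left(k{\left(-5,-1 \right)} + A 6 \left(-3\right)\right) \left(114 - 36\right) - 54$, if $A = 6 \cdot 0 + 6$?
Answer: $-8322$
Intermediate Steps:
$A = 6$ ($A = 0 + 6 = 6$)
$\left(k{\left(-5,-1 \right)} + A 6 \left(-3\right)\right) \left(114 - 36\right) - 54 = \left(2 + 6 \cdot 6 \left(-3\right)\right) \left(114 - 36\right) - 54 = \left(2 + 6 \left(-18\right)\right) \left(114 - 36\right) - 54 = \left(2 - 108\right) 78 - 54 = \left(-106\right) 78 - 54 = -8268 - 54 = -8322$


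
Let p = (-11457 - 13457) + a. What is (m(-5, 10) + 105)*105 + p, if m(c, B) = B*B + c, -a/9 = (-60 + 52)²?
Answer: -4490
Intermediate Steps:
a = -576 (a = -9*(-60 + 52)² = -9*(-8)² = -9*64 = -576)
m(c, B) = c + B² (m(c, B) = B² + c = c + B²)
p = -25490 (p = (-11457 - 13457) - 576 = -24914 - 576 = -25490)
(m(-5, 10) + 105)*105 + p = ((-5 + 10²) + 105)*105 - 25490 = ((-5 + 100) + 105)*105 - 25490 = (95 + 105)*105 - 25490 = 200*105 - 25490 = 21000 - 25490 = -4490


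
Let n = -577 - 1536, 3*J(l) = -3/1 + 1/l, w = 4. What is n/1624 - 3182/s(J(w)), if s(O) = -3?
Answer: 5161229/4872 ≈ 1059.4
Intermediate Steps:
J(l) = -1 + 1/(3*l) (J(l) = (-3/1 + 1/l)/3 = (-3*1 + 1/l)/3 = (-3 + 1/l)/3 = -1 + 1/(3*l))
n = -2113
n/1624 - 3182/s(J(w)) = -2113/1624 - 3182/(-3) = -2113*1/1624 - 3182*(-⅓) = -2113/1624 + 3182/3 = 5161229/4872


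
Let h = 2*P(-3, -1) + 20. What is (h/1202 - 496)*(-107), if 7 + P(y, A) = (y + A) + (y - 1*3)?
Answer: 31897021/601 ≈ 53073.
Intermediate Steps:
P(y, A) = -10 + A + 2*y (P(y, A) = -7 + ((y + A) + (y - 1*3)) = -7 + ((A + y) + (y - 3)) = -7 + ((A + y) + (-3 + y)) = -7 + (-3 + A + 2*y) = -10 + A + 2*y)
h = -14 (h = 2*(-10 - 1 + 2*(-3)) + 20 = 2*(-10 - 1 - 6) + 20 = 2*(-17) + 20 = -34 + 20 = -14)
(h/1202 - 496)*(-107) = (-14/1202 - 496)*(-107) = (-14*1/1202 - 496)*(-107) = (-7/601 - 496)*(-107) = -298103/601*(-107) = 31897021/601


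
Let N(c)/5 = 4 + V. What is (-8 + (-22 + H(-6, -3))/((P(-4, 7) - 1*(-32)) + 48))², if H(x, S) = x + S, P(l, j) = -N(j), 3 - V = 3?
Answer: 261121/3600 ≈ 72.534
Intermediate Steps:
V = 0 (V = 3 - 1*3 = 3 - 3 = 0)
N(c) = 20 (N(c) = 5*(4 + 0) = 5*4 = 20)
P(l, j) = -20 (P(l, j) = -1*20 = -20)
H(x, S) = S + x
(-8 + (-22 + H(-6, -3))/((P(-4, 7) - 1*(-32)) + 48))² = (-8 + (-22 + (-3 - 6))/((-20 - 1*(-32)) + 48))² = (-8 + (-22 - 9)/((-20 + 32) + 48))² = (-8 - 31/(12 + 48))² = (-8 - 31/60)² = (-511/60)² = 261121/3600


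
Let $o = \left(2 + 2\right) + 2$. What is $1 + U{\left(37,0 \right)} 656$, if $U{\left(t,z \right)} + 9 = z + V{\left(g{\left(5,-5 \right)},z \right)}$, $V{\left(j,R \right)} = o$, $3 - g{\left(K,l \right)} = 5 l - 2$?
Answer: $-1967$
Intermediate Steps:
$o = 6$ ($o = 4 + 2 = 6$)
$g{\left(K,l \right)} = 5 - 5 l$ ($g{\left(K,l \right)} = 3 - \left(5 l - 2\right) = 3 - \left(-2 + 5 l\right) = 5 - 5 l$)
$V{\left(j,R \right)} = 6$
$U{\left(t,z \right)} = -3 + z$ ($U{\left(t,z \right)} = -9 + \left(z + 6\right) = -9 + \left(6 + z\right) = -3 + z$)
$1 + U{\left(37,0 \right)} 656 = 1 + \left(-3 + 0\right) 656 = 1 - 1968 = -1967$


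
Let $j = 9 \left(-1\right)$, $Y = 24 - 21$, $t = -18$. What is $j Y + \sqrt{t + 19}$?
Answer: $-26$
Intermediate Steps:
$Y = 3$ ($Y = 24 - 21 = 3$)
$j = -9$
$j Y + \sqrt{t + 19} = \left(-9\right) 3 + \sqrt{-18 + 19} = -27 + \sqrt{1} = -27 + 1 = -26$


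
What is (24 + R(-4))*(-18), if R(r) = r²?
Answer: -720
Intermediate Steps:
(24 + R(-4))*(-18) = (24 + (-4)²)*(-18) = (24 + 16)*(-18) = 40*(-18) = -720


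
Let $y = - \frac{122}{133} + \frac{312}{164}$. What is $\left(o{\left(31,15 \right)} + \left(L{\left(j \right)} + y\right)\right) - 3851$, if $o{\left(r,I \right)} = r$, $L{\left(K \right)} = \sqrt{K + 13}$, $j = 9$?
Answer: $- \frac{20825088}{5453} + \sqrt{22} \approx -3814.3$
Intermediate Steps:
$y = \frac{5372}{5453}$ ($y = \left(-122\right) \frac{1}{133} + 312 \cdot \frac{1}{164} = - \frac{122}{133} + \frac{78}{41} = \frac{5372}{5453} \approx 0.98515$)
$L{\left(K \right)} = \sqrt{13 + K}$
$\left(o{\left(31,15 \right)} + \left(L{\left(j \right)} + y\right)\right) - 3851 = \left(31 + \left(\sqrt{13 + 9} + \frac{5372}{5453}\right)\right) - 3851 = \left(31 + \left(\sqrt{22} + \frac{5372}{5453}\right)\right) - 3851 = \left(31 + \left(\frac{5372}{5453} + \sqrt{22}\right)\right) - 3851 = \left(\frac{174415}{5453} + \sqrt{22}\right) - 3851 = - \frac{20825088}{5453} + \sqrt{22}$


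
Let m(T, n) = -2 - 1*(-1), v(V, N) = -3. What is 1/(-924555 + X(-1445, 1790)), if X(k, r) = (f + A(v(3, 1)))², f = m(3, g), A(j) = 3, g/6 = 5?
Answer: -1/924551 ≈ -1.0816e-6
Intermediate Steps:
g = 30 (g = 6*5 = 30)
m(T, n) = -1 (m(T, n) = -2 + 1 = -1)
f = -1
X(k, r) = 4 (X(k, r) = (-1 + 3)² = 2² = 4)
1/(-924555 + X(-1445, 1790)) = 1/(-924555 + 4) = 1/(-924551) = -1/924551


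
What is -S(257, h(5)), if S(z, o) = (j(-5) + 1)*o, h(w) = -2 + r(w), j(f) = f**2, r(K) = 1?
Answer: 26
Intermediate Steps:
h(w) = -1 (h(w) = -2 + 1 = -1)
S(z, o) = 26*o (S(z, o) = ((-5)**2 + 1)*o = (25 + 1)*o = 26*o)
-S(257, h(5)) = -26*(-1) = -1*(-26) = 26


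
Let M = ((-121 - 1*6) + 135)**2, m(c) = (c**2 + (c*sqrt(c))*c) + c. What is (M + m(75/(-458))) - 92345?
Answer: -19357260409/209764 + 28125*I*sqrt(1374)/96071912 ≈ -92281.0 + 0.010851*I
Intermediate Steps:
m(c) = c + c**2 + c**(5/2) (m(c) = (c**2 + c**(3/2)*c) + c = (c**2 + c**(5/2)) + c = c + c**2 + c**(5/2))
M = 64 (M = ((-121 - 6) + 135)**2 = (-127 + 135)**2 = 8**2 = 64)
(M + m(75/(-458))) - 92345 = (64 + (75/(-458) + (75/(-458))**2 + (75/(-458))**(5/2))) - 92345 = (64 + (75*(-1/458) + (75*(-1/458))**2 + (75*(-1/458))**(5/2))) - 92345 = (64 + (-75/458 + (-75/458)**2 + (-75/458)**(5/2))) - 92345 = (64 + (-75/458 + 5625/209764 + 28125*I*sqrt(1374)/96071912)) - 92345 = (64 + (-28725/209764 + 28125*I*sqrt(1374)/96071912)) - 92345 = (13396171/209764 + 28125*I*sqrt(1374)/96071912) - 92345 = -19357260409/209764 + 28125*I*sqrt(1374)/96071912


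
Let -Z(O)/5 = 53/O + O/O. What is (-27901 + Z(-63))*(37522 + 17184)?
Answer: -96162917978/63 ≈ -1.5264e+9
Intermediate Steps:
Z(O) = -5 - 265/O (Z(O) = -5*(53/O + O/O) = -5*(53/O + 1) = -5*(1 + 53/O) = -5 - 265/O)
(-27901 + Z(-63))*(37522 + 17184) = (-27901 + (-5 - 265/(-63)))*(37522 + 17184) = (-27901 + (-5 - 265*(-1/63)))*54706 = (-27901 + (-5 + 265/63))*54706 = (-27901 - 50/63)*54706 = -1757813/63*54706 = -96162917978/63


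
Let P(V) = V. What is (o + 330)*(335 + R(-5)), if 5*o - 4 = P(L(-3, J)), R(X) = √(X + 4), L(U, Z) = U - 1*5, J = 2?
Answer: 110282 + 1646*I/5 ≈ 1.1028e+5 + 329.2*I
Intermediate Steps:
L(U, Z) = -5 + U (L(U, Z) = U - 5 = -5 + U)
R(X) = √(4 + X)
o = -⅘ (o = ⅘ + (-5 - 3)/5 = ⅘ + (⅕)*(-8) = ⅘ - 8/5 = -⅘ ≈ -0.80000)
(o + 330)*(335 + R(-5)) = (-⅘ + 330)*(335 + √(4 - 5)) = 1646*(335 + √(-1))/5 = 1646*(335 + I)/5 = 110282 + 1646*I/5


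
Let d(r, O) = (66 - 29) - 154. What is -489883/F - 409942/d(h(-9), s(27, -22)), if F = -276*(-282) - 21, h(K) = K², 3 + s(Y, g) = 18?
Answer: 816427709/233433 ≈ 3497.5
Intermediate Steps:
s(Y, g) = 15 (s(Y, g) = -3 + 18 = 15)
F = 77811 (F = 77832 - 21 = 77811)
d(r, O) = -117 (d(r, O) = 37 - 154 = -117)
-489883/F - 409942/d(h(-9), s(27, -22)) = -489883/77811 - 409942/(-117) = -489883*1/77811 - 409942*(-1/117) = -489883/77811 + 31534/9 = 816427709/233433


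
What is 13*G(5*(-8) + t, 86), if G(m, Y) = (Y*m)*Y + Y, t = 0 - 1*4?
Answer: -4229394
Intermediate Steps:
t = -4 (t = 0 - 4 = -4)
G(m, Y) = Y + m*Y² (G(m, Y) = m*Y² + Y = Y + m*Y²)
13*G(5*(-8) + t, 86) = 13*(86*(1 + 86*(5*(-8) - 4))) = 13*(86*(1 + 86*(-40 - 4))) = 13*(86*(1 + 86*(-44))) = 13*(86*(1 - 3784)) = 13*(86*(-3783)) = 13*(-325338) = -4229394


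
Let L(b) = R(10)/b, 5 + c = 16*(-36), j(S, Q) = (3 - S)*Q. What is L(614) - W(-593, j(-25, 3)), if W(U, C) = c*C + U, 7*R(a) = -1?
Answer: 212308305/4298 ≈ 49397.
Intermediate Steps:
j(S, Q) = Q*(3 - S)
R(a) = -1/7 (R(a) = (1/7)*(-1) = -1/7)
c = -581 (c = -5 + 16*(-36) = -5 - 576 = -581)
L(b) = -1/(7*b)
W(U, C) = U - 581*C (W(U, C) = -581*C + U = U - 581*C)
L(614) - W(-593, j(-25, 3)) = -1/7/614 - (-593 - 1743*(3 - 1*(-25))) = -1/7*1/614 - (-593 - 1743*(3 + 25)) = -1/4298 - (-593 - 1743*28) = -1/4298 - (-593 - 581*84) = -1/4298 - (-593 - 48804) = -1/4298 - 1*(-49397) = -1/4298 + 49397 = 212308305/4298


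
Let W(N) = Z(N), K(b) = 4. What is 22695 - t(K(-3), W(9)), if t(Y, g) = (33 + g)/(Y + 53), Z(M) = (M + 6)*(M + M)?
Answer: 431104/19 ≈ 22690.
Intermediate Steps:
Z(M) = 2*M*(6 + M) (Z(M) = (6 + M)*(2*M) = 2*M*(6 + M))
W(N) = 2*N*(6 + N)
t(Y, g) = (33 + g)/(53 + Y)
22695 - t(K(-3), W(9)) = 22695 - (33 + 2*9*(6 + 9))/(53 + 4) = 22695 - (33 + 2*9*15)/57 = 22695 - (33 + 270)/57 = 22695 - 303/57 = 22695 - 1*101/19 = 22695 - 101/19 = 431104/19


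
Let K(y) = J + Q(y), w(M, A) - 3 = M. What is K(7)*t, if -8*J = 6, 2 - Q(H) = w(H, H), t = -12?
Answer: 105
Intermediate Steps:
w(M, A) = 3 + M
Q(H) = -1 - H (Q(H) = 2 - (3 + H) = 2 + (-3 - H) = -1 - H)
J = -¾ (J = -⅛*6 = -¾ ≈ -0.75000)
K(y) = -7/4 - y (K(y) = -¾ + (-1 - y) = -7/4 - y)
K(7)*t = (-7/4 - 1*7)*(-12) = (-7/4 - 7)*(-12) = -35/4*(-12) = 105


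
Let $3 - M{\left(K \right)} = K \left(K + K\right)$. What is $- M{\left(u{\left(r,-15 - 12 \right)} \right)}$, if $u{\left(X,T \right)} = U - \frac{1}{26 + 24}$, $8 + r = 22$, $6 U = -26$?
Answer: $\frac{392659}{11250} \approx 34.903$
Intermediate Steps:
$U = - \frac{13}{3}$ ($U = \frac{1}{6} \left(-26\right) = - \frac{13}{3} \approx -4.3333$)
$r = 14$ ($r = -8 + 22 = 14$)
$u{\left(X,T \right)} = - \frac{653}{150}$ ($u{\left(X,T \right)} = - \frac{13}{3} - \frac{1}{26 + 24} = - \frac{13}{3} - \frac{1}{50} = - \frac{653}{150}$)
$M{\left(K \right)} = 3 - 2 K^{2}$ ($M{\left(K \right)} = 3 - K \left(K + K\right) = 3 - K 2 K = 3 - 2 K^{2}$)
$- M{\left(u{\left(r,-15 - 12 \right)} \right)} = - (3 - 2 \left(- \frac{653}{150}\right)^{2}) = - (3 - \frac{426409}{11250}) = \left(-1\right) \left(- \frac{392659}{11250}\right) = \frac{392659}{11250}$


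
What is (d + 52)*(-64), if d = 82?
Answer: -8576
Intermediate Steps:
(d + 52)*(-64) = (82 + 52)*(-64) = 134*(-64) = -8576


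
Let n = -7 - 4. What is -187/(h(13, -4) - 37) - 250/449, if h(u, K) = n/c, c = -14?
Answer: 1048732/227643 ≈ 4.6069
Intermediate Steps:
n = -11
h(u, K) = 11/14 (h(u, K) = -11/(-14) = -11*(-1/14) = 11/14)
-187/(h(13, -4) - 37) - 250/449 = -187/(11/14 - 37) - 250/449 = -187/(-507/14) - 250*1/449 = -187*(-14/507) - 250/449 = 2618/507 - 250/449 = 1048732/227643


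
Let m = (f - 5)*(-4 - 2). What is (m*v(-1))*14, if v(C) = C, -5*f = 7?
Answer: -2688/5 ≈ -537.60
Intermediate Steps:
f = -7/5 (f = -⅕*7 = -7/5 ≈ -1.4000)
m = 192/5 (m = (-7/5 - 5)*(-4 - 2) = -32/5*(-6) = 192/5 ≈ 38.400)
(m*v(-1))*14 = ((192/5)*(-1))*14 = -192/5*14 = -2688/5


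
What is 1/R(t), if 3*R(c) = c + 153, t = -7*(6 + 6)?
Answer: 1/23 ≈ 0.043478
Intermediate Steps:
t = -84 (t = -7*12 = -84)
R(c) = 51 + c/3 (R(c) = (c + 153)/3 = (153 + c)/3 = 51 + c/3)
1/R(t) = 1/(51 + (⅓)*(-84)) = 1/(51 - 28) = 1/23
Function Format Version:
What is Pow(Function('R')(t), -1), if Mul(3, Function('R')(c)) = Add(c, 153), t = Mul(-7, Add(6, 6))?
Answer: Rational(1, 23) ≈ 0.043478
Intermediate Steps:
t = -84 (t = Mul(-7, 12) = -84)
Function('R')(c) = Add(51, Mul(Rational(1, 3), c)) (Function('R')(c) = Mul(Rational(1, 3), Add(c, 153)) = Mul(Rational(1, 3), Add(153, c)) = Add(51, Mul(Rational(1, 3), c)))
Pow(Function('R')(t), -1) = Pow(Add(51, Mul(Rational(1, 3), -84)), -1) = Pow(Add(51, -28), -1) = Pow(23, -1) = Rational(1, 23)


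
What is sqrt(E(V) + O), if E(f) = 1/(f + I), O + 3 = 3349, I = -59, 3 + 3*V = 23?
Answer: sqrt(82475083)/157 ≈ 57.844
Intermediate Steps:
V = 20/3 (V = -1 + (1/3)*23 = -1 + 23/3 = 20/3 ≈ 6.6667)
O = 3346 (O = -3 + 3349 = 3346)
E(f) = 1/(-59 + f) (E(f) = 1/(f - 59) = 1/(-59 + f))
sqrt(E(V) + O) = sqrt(1/(-59 + 20/3) + 3346) = sqrt(1/(-157/3) + 3346) = sqrt(-3/157 + 3346) = sqrt(525319/157) = sqrt(82475083)/157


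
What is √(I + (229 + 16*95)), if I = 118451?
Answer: 10*√1202 ≈ 346.70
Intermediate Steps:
√(I + (229 + 16*95)) = √(118451 + (229 + 16*95)) = √(118451 + (229 + 1520)) = √(118451 + 1749) = √120200 = 10*√1202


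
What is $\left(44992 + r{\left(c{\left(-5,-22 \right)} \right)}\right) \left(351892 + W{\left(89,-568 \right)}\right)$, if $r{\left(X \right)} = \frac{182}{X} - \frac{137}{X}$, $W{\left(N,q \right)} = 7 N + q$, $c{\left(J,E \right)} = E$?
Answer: $\frac{348349749713}{22} \approx 1.5834 \cdot 10^{10}$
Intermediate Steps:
$W{\left(N,q \right)} = q + 7 N$
$r{\left(X \right)} = \frac{45}{X}$
$\left(44992 + r{\left(c{\left(-5,-22 \right)} \right)}\right) \left(351892 + W{\left(89,-568 \right)}\right) = \left(44992 + \frac{45}{-22}\right) \left(351892 + \left(-568 + 7 \cdot 89\right)\right) = \left(44992 + 45 \left(- \frac{1}{22}\right)\right) \left(351892 + \left(-568 + 623\right)\right) = \left(44992 - \frac{45}{22}\right) \left(351892 + 55\right) = \frac{989779}{22} \cdot 351947 = \frac{348349749713}{22}$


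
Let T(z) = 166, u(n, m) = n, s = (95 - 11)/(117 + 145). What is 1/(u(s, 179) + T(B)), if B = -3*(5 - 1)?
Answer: 131/21788 ≈ 0.0060125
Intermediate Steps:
s = 42/131 (s = 84/262 = 84*(1/262) = 42/131 ≈ 0.32061)
B = -12 (B = -3*4 = -12)
1/(u(s, 179) + T(B)) = 1/(42/131 + 166) = 1/(21788/131) = 131/21788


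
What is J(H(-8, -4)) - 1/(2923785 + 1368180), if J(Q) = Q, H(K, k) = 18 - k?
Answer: 94423229/4291965 ≈ 22.000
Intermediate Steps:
J(H(-8, -4)) - 1/(2923785 + 1368180) = (18 - 1*(-4)) - 1/(2923785 + 1368180) = (18 + 4) - 1/4291965 = 22 - 1*1/4291965 = 22 - 1/4291965 = 94423229/4291965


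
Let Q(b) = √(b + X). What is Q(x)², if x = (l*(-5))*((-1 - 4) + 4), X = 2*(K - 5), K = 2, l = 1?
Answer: -1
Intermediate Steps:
X = -6 (X = 2*(2 - 5) = 2*(-3) = -6)
x = 5 (x = (1*(-5))*((-1 - 4) + 4) = -5*(-5 + 4) = -5*(-1) = 5)
Q(b) = √(-6 + b) (Q(b) = √(b - 6) = √(-6 + b))
Q(x)² = (√(-6 + 5))² = (√(-1))² = I² = -1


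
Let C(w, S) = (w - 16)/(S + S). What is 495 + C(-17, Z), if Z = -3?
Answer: 1001/2 ≈ 500.50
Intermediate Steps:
C(w, S) = (-16 + w)/(2*S) (C(w, S) = (-16 + w)/((2*S)) = (-16 + w)*(1/(2*S)) = (-16 + w)/(2*S))
495 + C(-17, Z) = 495 + (½)*(-16 - 17)/(-3) = 495 + (½)*(-⅓)*(-33) = 495 + 11/2 = 1001/2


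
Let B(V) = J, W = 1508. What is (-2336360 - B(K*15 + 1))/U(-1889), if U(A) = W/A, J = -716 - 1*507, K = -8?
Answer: 4411073793/1508 ≈ 2.9251e+6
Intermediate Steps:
J = -1223 (J = -716 - 507 = -1223)
B(V) = -1223
U(A) = 1508/A
(-2336360 - B(K*15 + 1))/U(-1889) = (-2336360 - 1*(-1223))/((1508/(-1889))) = (-2336360 + 1223)/((1508*(-1/1889))) = -2335137/(-1508/1889) = -2335137*(-1889/1508) = 4411073793/1508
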